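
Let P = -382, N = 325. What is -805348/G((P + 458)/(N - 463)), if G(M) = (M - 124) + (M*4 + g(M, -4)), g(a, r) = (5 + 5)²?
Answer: 27784506/923 ≈ 30102.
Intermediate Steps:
g(a, r) = 100 (g(a, r) = 10² = 100)
G(M) = -24 + 5*M (G(M) = (M - 124) + (M*4 + 100) = (-124 + M) + (4*M + 100) = (-124 + M) + (100 + 4*M) = -24 + 5*M)
-805348/G((P + 458)/(N - 463)) = -805348/(-24 + 5*((-382 + 458)/(325 - 463))) = -805348/(-24 + 5*(76/(-138))) = -805348/(-24 + 5*(76*(-1/138))) = -805348/(-24 + 5*(-38/69)) = -805348/(-24 - 190/69) = -805348/(-1846/69) = -805348*(-69/1846) = 27784506/923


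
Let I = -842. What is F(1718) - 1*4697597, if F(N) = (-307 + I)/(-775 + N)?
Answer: -4429835120/943 ≈ -4.6976e+6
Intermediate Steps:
F(N) = -1149/(-775 + N) (F(N) = (-307 - 842)/(-775 + N) = -1149/(-775 + N))
F(1718) - 1*4697597 = -1149/(-775 + 1718) - 1*4697597 = -1149/943 - 4697597 = -4429835120/943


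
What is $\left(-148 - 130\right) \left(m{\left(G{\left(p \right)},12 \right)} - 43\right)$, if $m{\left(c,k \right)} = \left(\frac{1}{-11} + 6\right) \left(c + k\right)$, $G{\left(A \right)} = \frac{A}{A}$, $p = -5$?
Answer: $- \frac{103416}{11} \approx -9401.5$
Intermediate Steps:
$G{\left(A \right)} = 1$
$m{\left(c,k \right)} = \frac{65 c}{11} + \frac{65 k}{11}$ ($m{\left(c,k \right)} = \left(- \frac{1}{11} + 6\right) \left(c + k\right) = \frac{65 \left(c + k\right)}{11} = \frac{65 c}{11} + \frac{65 k}{11}$)
$\left(-148 - 130\right) \left(m{\left(G{\left(p \right)},12 \right)} - 43\right) = \left(-148 - 130\right) \left(\left(\frac{65}{11} \cdot 1 + \frac{65}{11} \cdot 12\right) - 43\right) = - 278 \left(\left(\frac{65}{11} + \frac{780}{11}\right) - 43\right) = - 278 \left(\frac{845}{11} - 43\right) = \left(-278\right) \frac{372}{11} = - \frac{103416}{11}$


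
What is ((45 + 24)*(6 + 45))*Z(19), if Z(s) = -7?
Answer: -24633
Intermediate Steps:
((45 + 24)*(6 + 45))*Z(19) = ((45 + 24)*(6 + 45))*(-7) = (69*51)*(-7) = 3519*(-7) = -24633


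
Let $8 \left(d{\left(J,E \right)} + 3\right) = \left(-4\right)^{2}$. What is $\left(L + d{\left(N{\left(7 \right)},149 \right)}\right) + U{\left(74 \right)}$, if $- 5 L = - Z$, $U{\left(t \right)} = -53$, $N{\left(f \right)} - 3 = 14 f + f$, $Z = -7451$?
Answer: $- \frac{7721}{5} \approx -1544.2$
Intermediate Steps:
$N{\left(f \right)} = 3 + 15 f$ ($N{\left(f \right)} = 3 + \left(14 f + f\right) = 3 + 15 f$)
$d{\left(J,E \right)} = -1$ ($d{\left(J,E \right)} = -3 + \frac{\left(-4\right)^{2}}{8} = -3 + \frac{1}{8} \cdot 16 = -3 + 2 = -1$)
$L = - \frac{7451}{5}$ ($L = - \frac{\left(-1\right) \left(-7451\right)}{5} = \left(- \frac{1}{5}\right) 7451 = - \frac{7451}{5} \approx -1490.2$)
$\left(L + d{\left(N{\left(7 \right)},149 \right)}\right) + U{\left(74 \right)} = \left(- \frac{7451}{5} - 1\right) - 53 = - \frac{7456}{5} - 53 = - \frac{7721}{5}$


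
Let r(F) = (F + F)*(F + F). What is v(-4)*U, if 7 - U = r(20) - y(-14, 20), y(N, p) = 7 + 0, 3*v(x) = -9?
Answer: 4758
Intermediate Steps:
v(x) = -3 (v(x) = (⅓)*(-9) = -3)
y(N, p) = 7
r(F) = 4*F² (r(F) = (2*F)*(2*F) = 4*F²)
U = -1586 (U = 7 - (4*20² - 1*7) = 7 - (4*400 - 7) = 7 - (1600 - 7) = 7 - 1*1593 = 7 - 1593 = -1586)
v(-4)*U = -3*(-1586) = 4758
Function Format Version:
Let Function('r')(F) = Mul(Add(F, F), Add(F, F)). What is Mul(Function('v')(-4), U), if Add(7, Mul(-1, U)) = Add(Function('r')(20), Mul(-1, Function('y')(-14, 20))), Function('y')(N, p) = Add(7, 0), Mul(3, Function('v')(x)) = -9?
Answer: 4758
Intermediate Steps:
Function('v')(x) = -3 (Function('v')(x) = Mul(Rational(1, 3), -9) = -3)
Function('y')(N, p) = 7
Function('r')(F) = Mul(4, Pow(F, 2)) (Function('r')(F) = Mul(Mul(2, F), Mul(2, F)) = Mul(4, Pow(F, 2)))
U = -1586 (U = Add(7, Mul(-1, Add(Mul(4, Pow(20, 2)), Mul(-1, 7)))) = Add(7, Mul(-1, Add(Mul(4, 400), -7))) = Add(7, Mul(-1, Add(1600, -7))) = Add(7, Mul(-1, 1593)) = Add(7, -1593) = -1586)
Mul(Function('v')(-4), U) = Mul(-3, -1586) = 4758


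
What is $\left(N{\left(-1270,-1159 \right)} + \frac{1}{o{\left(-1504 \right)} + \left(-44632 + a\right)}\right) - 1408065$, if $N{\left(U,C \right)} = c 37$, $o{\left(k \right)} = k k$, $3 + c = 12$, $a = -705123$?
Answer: $- \frac{2128858202051}{1512261} \approx -1.4077 \cdot 10^{6}$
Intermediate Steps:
$c = 9$ ($c = -3 + 12 = 9$)
$o{\left(k \right)} = k^{2}$
$N{\left(U,C \right)} = 333$ ($N{\left(U,C \right)} = 9 \cdot 37 = 333$)
$\left(N{\left(-1270,-1159 \right)} + \frac{1}{o{\left(-1504 \right)} + \left(-44632 + a\right)}\right) - 1408065 = \left(333 + \frac{1}{\left(-1504\right)^{2} - 749755}\right) - 1408065 = \left(333 + \frac{1}{2262016 - 749755}\right) - 1408065 = \left(333 + \frac{1}{1512261}\right) - 1408065 = \frac{503582914}{1512261} - 1408065 = - \frac{2128858202051}{1512261}$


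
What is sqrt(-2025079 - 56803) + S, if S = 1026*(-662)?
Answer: -679212 + I*sqrt(2081882) ≈ -6.7921e+5 + 1442.9*I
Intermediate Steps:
S = -679212
sqrt(-2025079 - 56803) + S = sqrt(-2025079 - 56803) - 679212 = sqrt(-2081882) - 679212 = I*sqrt(2081882) - 679212 = -679212 + I*sqrt(2081882)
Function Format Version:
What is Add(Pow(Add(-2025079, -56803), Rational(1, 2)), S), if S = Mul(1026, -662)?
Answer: Add(-679212, Mul(I, Pow(2081882, Rational(1, 2)))) ≈ Add(-6.7921e+5, Mul(1442.9, I))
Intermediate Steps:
S = -679212
Add(Pow(Add(-2025079, -56803), Rational(1, 2)), S) = Add(Pow(Add(-2025079, -56803), Rational(1, 2)), -679212) = Add(Pow(-2081882, Rational(1, 2)), -679212) = Add(Mul(I, Pow(2081882, Rational(1, 2))), -679212) = Add(-679212, Mul(I, Pow(2081882, Rational(1, 2))))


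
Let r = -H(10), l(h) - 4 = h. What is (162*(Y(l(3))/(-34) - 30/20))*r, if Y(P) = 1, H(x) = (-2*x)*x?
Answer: -842400/17 ≈ -49553.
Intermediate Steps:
l(h) = 4 + h
H(x) = -2*x²
r = 200 (r = -(-2)*10² = -(-2)*100 = -1*(-200) = 200)
(162*(Y(l(3))/(-34) - 30/20))*r = (162*(1/(-34) - 30/20))*200 = (162*(1*(-1/34) - 30*1/20))*200 = (162*(-1/34 - 3/2))*200 = (162*(-26/17))*200 = -4212/17*200 = -842400/17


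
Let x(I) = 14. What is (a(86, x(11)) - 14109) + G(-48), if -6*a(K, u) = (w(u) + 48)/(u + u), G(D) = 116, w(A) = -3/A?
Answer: -10970735/784 ≈ -13993.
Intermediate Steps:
a(K, u) = -(48 - 3/u)/(12*u) (a(K, u) = -(-3/u + 48)/(6*(u + u)) = -(48 - 3/u)/(6*(2*u)) = -(48 - 3/u)*1/(2*u)/6 = -(48 - 3/u)/(12*u))
(a(86, x(11)) - 14109) + G(-48) = ((¼)*(1 - 16*14)/14² - 14109) + 116 = ((¼)*(1/196)*(1 - 224) - 14109) + 116 = ((¼)*(1/196)*(-223) - 14109) + 116 = (-223/784 - 14109) + 116 = -11061679/784 + 116 = -10970735/784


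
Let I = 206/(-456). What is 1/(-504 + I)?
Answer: -228/115015 ≈ -0.0019823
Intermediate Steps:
I = -103/228 (I = 206*(-1/456) = -103/228 ≈ -0.45175)
1/(-504 + I) = 1/(-504 - 103/228) = 1/(-115015/228) = -228/115015*1 = -228/115015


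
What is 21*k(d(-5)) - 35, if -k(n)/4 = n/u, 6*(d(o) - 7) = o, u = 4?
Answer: -329/2 ≈ -164.50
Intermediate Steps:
d(o) = 7 + o/6
k(n) = -n (k(n) = -4*n/4 = -n)
21*k(d(-5)) - 35 = 21*(-(7 + (⅙)*(-5))) - 35 = 21*(-(7 - ⅚)) - 35 = 21*(-1*37/6) - 35 = 21*(-37/6) - 35 = -259/2 - 35 = -329/2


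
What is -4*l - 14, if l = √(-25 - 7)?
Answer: -14 - 16*I*√2 ≈ -14.0 - 22.627*I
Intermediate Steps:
l = 4*I*√2 (l = √(-32) = 4*I*√2 ≈ 5.6569*I)
-4*l - 14 = -16*I*√2 - 14 = -14 - 16*I*√2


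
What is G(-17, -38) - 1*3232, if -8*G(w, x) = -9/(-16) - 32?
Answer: -413193/128 ≈ -3228.1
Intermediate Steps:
G(w, x) = 503/128 (G(w, x) = -(-9/(-16) - 32)/8 = -(-9*(-1/16) - 32)/8 = -(9/16 - 32)/8 = -1/8*(-503/16) = 503/128)
G(-17, -38) - 1*3232 = 503/128 - 1*3232 = 503/128 - 3232 = -413193/128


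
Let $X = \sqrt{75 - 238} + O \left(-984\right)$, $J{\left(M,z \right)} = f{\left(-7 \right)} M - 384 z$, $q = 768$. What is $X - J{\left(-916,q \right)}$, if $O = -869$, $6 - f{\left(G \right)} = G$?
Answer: $1161916 + i \sqrt{163} \approx 1.1619 \cdot 10^{6} + 12.767 i$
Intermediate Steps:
$f{\left(G \right)} = 6 - G$
$J{\left(M,z \right)} = - 384 z + 13 M$ ($J{\left(M,z \right)} = \left(6 - -7\right) M - 384 z = \left(6 + 7\right) M - 384 z = 13 M - 384 z = - 384 z + 13 M$)
$X = 855096 + i \sqrt{163}$ ($X = \sqrt{75 - 238} - -855096 = \sqrt{-163} + 855096 = i \sqrt{163} + 855096 = 855096 + i \sqrt{163} \approx 8.551 \cdot 10^{5} + 12.767 i$)
$X - J{\left(-916,q \right)} = \left(855096 + i \sqrt{163}\right) - \left(\left(-384\right) 768 + 13 \left(-916\right)\right) = \left(855096 + i \sqrt{163}\right) - \left(-294912 - 11908\right) = \left(855096 + i \sqrt{163}\right) - -306820 = \left(855096 + i \sqrt{163}\right) + 306820 = 1161916 + i \sqrt{163}$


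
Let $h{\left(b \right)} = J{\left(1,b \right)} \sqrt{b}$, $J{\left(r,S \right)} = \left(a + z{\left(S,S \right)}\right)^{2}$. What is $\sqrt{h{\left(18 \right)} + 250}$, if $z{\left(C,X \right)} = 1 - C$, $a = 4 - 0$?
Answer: $\sqrt{250 + 507 \sqrt{2}} \approx 31.097$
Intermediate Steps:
$a = 4$ ($a = 4 + 0 = 4$)
$J{\left(r,S \right)} = \left(5 - S\right)^{2}$ ($J{\left(r,S \right)} = \left(4 - \left(-1 + S\right)\right)^{2} = \left(5 - S\right)^{2}$)
$h{\left(b \right)} = \sqrt{b} \left(-5 + b\right)^{2}$ ($h{\left(b \right)} = \left(-5 + b\right)^{2} \sqrt{b} = \sqrt{b} \left(-5 + b\right)^{2}$)
$\sqrt{h{\left(18 \right)} + 250} = \sqrt{\sqrt{18} \left(-5 + 18\right)^{2} + 250} = \sqrt{3 \sqrt{2} \cdot 13^{2} + 250} = \sqrt{3 \sqrt{2} \cdot 169 + 250} = \sqrt{507 \sqrt{2} + 250} = \sqrt{250 + 507 \sqrt{2}}$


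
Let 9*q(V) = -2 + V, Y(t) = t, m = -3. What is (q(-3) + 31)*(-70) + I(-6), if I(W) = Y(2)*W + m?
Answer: -19315/9 ≈ -2146.1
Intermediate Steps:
q(V) = -2/9 + V/9 (q(V) = (-2 + V)/9 = -2/9 + V/9)
I(W) = -3 + 2*W (I(W) = 2*W - 3 = -3 + 2*W)
(q(-3) + 31)*(-70) + I(-6) = ((-2/9 + (⅑)*(-3)) + 31)*(-70) + (-3 + 2*(-6)) = ((-2/9 - ⅓) + 31)*(-70) + (-3 - 12) = (-5/9 + 31)*(-70) - 15 = (274/9)*(-70) - 15 = -19180/9 - 15 = -19315/9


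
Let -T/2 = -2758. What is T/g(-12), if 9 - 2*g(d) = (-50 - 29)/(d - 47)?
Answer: 162722/113 ≈ 1440.0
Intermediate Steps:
g(d) = 9/2 + 79/(2*(-47 + d)) (g(d) = 9/2 - (-50 - 29)/(2*(d - 47)) = 9/2 - (-79)/(2*(-47 + d)) = 9/2 + 79/(2*(-47 + d)))
T = 5516 (T = -2*(-2758) = 5516)
T/g(-12) = 5516/(((-344 + 9*(-12))/(2*(-47 - 12)))) = 5516/(((½)*(-344 - 108)/(-59))) = 5516/(((½)*(-1/59)*(-452))) = 5516/(226/59) = 5516*(59/226) = 162722/113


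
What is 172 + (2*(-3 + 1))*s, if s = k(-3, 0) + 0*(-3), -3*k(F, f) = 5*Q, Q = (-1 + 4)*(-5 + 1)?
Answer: 92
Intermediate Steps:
Q = -12 (Q = 3*(-4) = -12)
k(F, f) = 20 (k(F, f) = -5*(-12)/3 = -⅓*(-60) = 20)
s = 20 (s = 20 + 0*(-3) = 20 + 0 = 20)
172 + (2*(-3 + 1))*s = 172 + (2*(-3 + 1))*20 = 172 + (2*(-2))*20 = 172 - 4*20 = 172 - 80 = 92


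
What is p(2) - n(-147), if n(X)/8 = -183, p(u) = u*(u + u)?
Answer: 1472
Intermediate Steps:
p(u) = 2*u² (p(u) = u*(2*u) = 2*u²)
n(X) = -1464 (n(X) = 8*(-183) = -1464)
p(2) - n(-147) = 2*2² - 1*(-1464) = 2*4 + 1464 = 8 + 1464 = 1472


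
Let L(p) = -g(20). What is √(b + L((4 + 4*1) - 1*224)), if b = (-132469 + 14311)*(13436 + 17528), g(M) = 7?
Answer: I*√3658644319 ≈ 60487.0*I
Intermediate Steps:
L(p) = -7 (L(p) = -1*7 = -7)
b = -3658644312 (b = -118158*30964 = -3658644312)
√(b + L((4 + 4*1) - 1*224)) = √(-3658644312 - 7) = √(-3658644319) = I*√3658644319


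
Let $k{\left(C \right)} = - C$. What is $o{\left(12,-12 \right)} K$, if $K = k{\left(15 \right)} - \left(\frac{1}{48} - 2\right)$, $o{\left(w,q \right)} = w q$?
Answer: $1875$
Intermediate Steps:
$o{\left(w,q \right)} = q w$
$K = - \frac{625}{48}$ ($K = \left(-1\right) 15 - \left(\frac{1}{48} - 2\right) = -15 - \left(\frac{1}{48} - 2\right) = -15 - - \frac{95}{48} = -15 + \frac{95}{48} = - \frac{625}{48} \approx -13.021$)
$o{\left(12,-12 \right)} K = \left(-12\right) 12 \left(- \frac{625}{48}\right) = \left(-144\right) \left(- \frac{625}{48}\right) = 1875$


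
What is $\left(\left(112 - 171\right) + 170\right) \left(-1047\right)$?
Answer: $-116217$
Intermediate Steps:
$\left(\left(112 - 171\right) + 170\right) \left(-1047\right) = \left(-59 + 170\right) \left(-1047\right) = 111 \left(-1047\right) = -116217$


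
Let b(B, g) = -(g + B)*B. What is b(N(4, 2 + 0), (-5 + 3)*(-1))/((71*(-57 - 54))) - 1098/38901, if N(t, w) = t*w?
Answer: -1847086/102192927 ≈ -0.018075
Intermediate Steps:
b(B, g) = -B*(B + g) (b(B, g) = -(B + g)*B = -B*(B + g))
b(N(4, 2 + 0), (-5 + 3)*(-1))/((71*(-57 - 54))) - 1098/38901 = (-4*(2 + 0)*(4*(2 + 0) + (-5 + 3)*(-1)))/((71*(-57 - 54))) - 1098/38901 = (-4*2*(4*2 - 2*(-1)))/((71*(-111))) - 1098*1/38901 = -1*8*(8 + 2)/(-7881) - 366/12967 = -1*8*10*(-1/7881) - 366/12967 = -80*(-1/7881) - 366/12967 = 80/7881 - 366/12967 = -1847086/102192927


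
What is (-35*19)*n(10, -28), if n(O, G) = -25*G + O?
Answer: -472150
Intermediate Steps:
n(O, G) = O - 25*G
(-35*19)*n(10, -28) = (-35*19)*(10 - 25*(-28)) = -665*(10 + 700) = -665*710 = -472150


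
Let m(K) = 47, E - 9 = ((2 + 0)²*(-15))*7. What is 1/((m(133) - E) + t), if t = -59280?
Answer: -1/58822 ≈ -1.7000e-5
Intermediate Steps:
E = -411 (E = 9 + ((2 + 0)²*(-15))*7 = 9 + (2²*(-15))*7 = 9 + (4*(-15))*7 = 9 - 60*7 = 9 - 420 = -411)
1/((m(133) - E) + t) = 1/((47 - 1*(-411)) - 59280) = 1/((47 + 411) - 59280) = 1/(458 - 59280) = 1/(-58822) = -1/58822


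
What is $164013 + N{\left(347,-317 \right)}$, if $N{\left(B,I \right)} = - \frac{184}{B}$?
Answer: $\frac{56912327}{347} \approx 1.6401 \cdot 10^{5}$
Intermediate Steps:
$164013 + N{\left(347,-317 \right)} = 164013 - \frac{184}{347} = \frac{56912327}{347}$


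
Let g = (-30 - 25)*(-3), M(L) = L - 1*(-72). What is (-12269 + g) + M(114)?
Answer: -11918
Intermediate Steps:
M(L) = 72 + L (M(L) = L + 72 = 72 + L)
g = 165 (g = -55*(-3) = 165)
(-12269 + g) + M(114) = (-12269 + 165) + (72 + 114) = -12104 + 186 = -11918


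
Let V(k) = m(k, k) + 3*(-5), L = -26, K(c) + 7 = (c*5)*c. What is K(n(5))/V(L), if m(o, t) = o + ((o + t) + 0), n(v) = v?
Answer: -118/93 ≈ -1.2688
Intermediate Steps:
K(c) = -7 + 5*c**2 (K(c) = -7 + (c*5)*c = -7 + (5*c)*c = -7 + 5*c**2)
m(o, t) = t + 2*o (m(o, t) = o + (o + t) = t + 2*o)
V(k) = -15 + 3*k (V(k) = (k + 2*k) + 3*(-5) = 3*k - 15 = -15 + 3*k)
K(n(5))/V(L) = (-7 + 5*5**2)/(-15 + 3*(-26)) = (-7 + 5*25)/(-15 - 78) = (-7 + 125)/(-93) = 118*(-1/93) = -118/93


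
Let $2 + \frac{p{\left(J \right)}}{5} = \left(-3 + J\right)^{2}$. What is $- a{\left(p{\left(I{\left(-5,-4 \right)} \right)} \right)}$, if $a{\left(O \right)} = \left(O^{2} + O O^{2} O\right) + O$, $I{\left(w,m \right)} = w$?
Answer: $-9235306410$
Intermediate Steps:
$p{\left(J \right)} = -10 + 5 \left(-3 + J\right)^{2}$
$a{\left(O \right)} = O + O^{2} + O^{4}$ ($a{\left(O \right)} = \left(O^{2} + O^{3} O\right) + O = \left(O^{2} + O^{4}\right) + O = O + O^{2} + O^{4}$)
$- a{\left(p{\left(I{\left(-5,-4 \right)} \right)} \right)} = - \left(-10 + 5 \left(-3 - 5\right)^{2}\right) \left(1 - \left(10 - 5 \left(-3 - 5\right)^{2}\right) + \left(-10 + 5 \left(-3 - 5\right)^{2}\right)^{3}\right) = - \left(-10 + 5 \left(-8\right)^{2}\right) \left(1 - \left(10 - 5 \left(-8\right)^{2}\right) + \left(-10 + 5 \left(-8\right)^{2}\right)^{3}\right) = - \left(-10 + 5 \cdot 64\right) \left(1 + \left(-10 + 5 \cdot 64\right) + \left(-10 + 5 \cdot 64\right)^{3}\right) = - \left(-10 + 320\right) \left(1 + \left(-10 + 320\right) + \left(-10 + 320\right)^{3}\right) = - 310 \left(1 + 310 + 310^{3}\right) = - 310 \left(1 + 310 + 29791000\right) = - 310 \cdot 29791311 = \left(-1\right) 9235306410 = -9235306410$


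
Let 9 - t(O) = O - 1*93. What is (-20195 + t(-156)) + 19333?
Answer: -604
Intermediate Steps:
t(O) = 102 - O (t(O) = 9 - (O - 1*93) = 9 - (O - 93) = 9 - (-93 + O) = 9 + (93 - O) = 102 - O)
(-20195 + t(-156)) + 19333 = (-20195 + (102 - 1*(-156))) + 19333 = (-20195 + (102 + 156)) + 19333 = (-20195 + 258) + 19333 = -19937 + 19333 = -604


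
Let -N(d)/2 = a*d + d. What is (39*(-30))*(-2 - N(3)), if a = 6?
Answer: -46800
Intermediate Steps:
N(d) = -14*d (N(d) = -2*(6*d + d) = -14*d)
(39*(-30))*(-2 - N(3)) = (39*(-30))*(-2 - (-14)*3) = -1170*(-2 - 1*(-42)) = -1170*(-2 + 42) = -1170*40 = -46800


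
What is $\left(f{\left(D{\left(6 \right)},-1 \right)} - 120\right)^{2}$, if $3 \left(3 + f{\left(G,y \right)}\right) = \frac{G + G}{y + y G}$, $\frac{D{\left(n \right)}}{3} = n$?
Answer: $\frac{5517801}{361} \approx 15285.0$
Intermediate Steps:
$D{\left(n \right)} = 3 n$
$f{\left(G,y \right)} = -3 + \frac{2 G}{3 \left(y + G y\right)}$ ($f{\left(G,y \right)} = -3 + \frac{\left(G + G\right) \frac{1}{y + y G}}{3} = -3 + \frac{2 G \frac{1}{y + G y}}{3} = -3 + \frac{2 G}{3 \left(y + G y\right)}$)
$\left(f{\left(D{\left(6 \right)},-1 \right)} - 120\right)^{2} = \left(\frac{\left(-9\right) \left(-1\right) + 2 \cdot 3 \cdot 6 - 9 \cdot 3 \cdot 6 \left(-1\right)}{3 \left(-1\right) \left(1 + 3 \cdot 6\right)} - 120\right)^{2} = \left(\frac{1}{3} \left(-1\right) \frac{1}{1 + 18} \left(9 + 2 \cdot 18 - 162 \left(-1\right)\right) - 120\right)^{2} = \left(\frac{1}{3} \left(-1\right) \frac{1}{19} \left(9 + 36 + 162\right) - 120\right)^{2} = \left(\frac{1}{3} \left(-1\right) \frac{1}{19} \cdot 207 - 120\right)^{2} = \left(- \frac{69}{19} - 120\right)^{2} = \left(- \frac{2349}{19}\right)^{2} = \frac{5517801}{361}$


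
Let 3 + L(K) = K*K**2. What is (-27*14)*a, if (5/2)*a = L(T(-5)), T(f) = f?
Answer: 96768/5 ≈ 19354.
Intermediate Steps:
L(K) = -3 + K**3 (L(K) = -3 + K*K**2 = -3 + K**3)
a = -256/5 (a = 2*(-3 + (-5)**3)/5 = 2*(-3 - 125)/5 = (2/5)*(-128) = -256/5 ≈ -51.200)
(-27*14)*a = -27*14*(-256/5) = -378*(-256/5) = 96768/5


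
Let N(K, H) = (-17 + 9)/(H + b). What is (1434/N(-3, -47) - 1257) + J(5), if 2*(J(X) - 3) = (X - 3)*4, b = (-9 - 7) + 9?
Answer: 16859/2 ≈ 8429.5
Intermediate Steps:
b = -7 (b = -16 + 9 = -7)
J(X) = -3 + 2*X (J(X) = 3 + ((X - 3)*4)/2 = 3 + ((-3 + X)*4)/2 = 3 + (-12 + 4*X)/2 = 3 + (-6 + 2*X) = -3 + 2*X)
N(K, H) = -8/(-7 + H) (N(K, H) = (-17 + 9)/(H - 7) = -8/(-7 + H))
(1434/N(-3, -47) - 1257) + J(5) = (1434/((-8/(-7 - 47))) - 1257) + (-3 + 2*5) = (1434/((-8/(-54))) - 1257) + (-3 + 10) = (1434/((-8*(-1/54))) - 1257) + 7 = (1434/(4/27) - 1257) + 7 = (1434*(27/4) - 1257) + 7 = (19359/2 - 1257) + 7 = 16845/2 + 7 = 16859/2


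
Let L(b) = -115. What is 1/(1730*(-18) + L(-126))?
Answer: -1/31255 ≈ -3.1995e-5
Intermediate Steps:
1/(1730*(-18) + L(-126)) = 1/(1730*(-18) - 115) = 1/(-31140 - 115) = 1/(-31255) = -1/31255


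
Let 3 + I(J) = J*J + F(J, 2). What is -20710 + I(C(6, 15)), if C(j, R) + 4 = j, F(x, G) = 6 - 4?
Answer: -20707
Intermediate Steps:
F(x, G) = 2
C(j, R) = -4 + j
I(J) = -1 + J² (I(J) = -3 + (J*J + 2) = -3 + (J² + 2) = -3 + (2 + J²) = -1 + J²)
-20710 + I(C(6, 15)) = -20710 + (-1 + (-4 + 6)²) = -20710 + (-1 + 2²) = -20710 + (-1 + 4) = -20710 + 3 = -20707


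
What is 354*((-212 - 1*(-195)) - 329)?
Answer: -122484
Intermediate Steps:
354*((-212 - 1*(-195)) - 329) = 354*((-212 + 195) - 329) = 354*(-17 - 329) = 354*(-346) = -122484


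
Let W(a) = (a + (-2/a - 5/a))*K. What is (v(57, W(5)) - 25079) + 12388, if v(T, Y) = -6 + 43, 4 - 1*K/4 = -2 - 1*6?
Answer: -12654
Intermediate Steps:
K = 48 (K = 16 - 4*(-2 - 1*6) = 16 - 4*(-2 - 6) = 16 - 4*(-8) = 16 + 32 = 48)
W(a) = -336/a + 48*a (W(a) = (a + (-2/a - 5/a))*48 = (a - 7/a)*48 = -336/a + 48*a)
v(T, Y) = 37
(v(57, W(5)) - 25079) + 12388 = (37 - 25079) + 12388 = -25042 + 12388 = -12654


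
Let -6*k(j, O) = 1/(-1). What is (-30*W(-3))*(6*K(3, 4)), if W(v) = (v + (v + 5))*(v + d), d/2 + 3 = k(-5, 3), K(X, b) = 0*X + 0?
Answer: 0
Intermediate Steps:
k(j, O) = ⅙ (k(j, O) = -⅙/(-1) = -⅙*(-1) = ⅙)
K(X, b) = 0 (K(X, b) = 0 + 0 = 0)
d = -17/3 (d = -6 + 2*(⅙) = -6 + ⅓ = -17/3 ≈ -5.6667)
W(v) = (5 + 2*v)*(-17/3 + v) (W(v) = (v + (v + 5))*(v - 17/3) = (v + (5 + v))*(-17/3 + v) = (5 + 2*v)*(-17/3 + v))
(-30*W(-3))*(6*K(3, 4)) = (-30*(-85/3 + 2*(-3)² - 19/3*(-3)))*(6*0) = -30*(-85/3 + 2*9 + 19)*0 = -30*(-85/3 + 18 + 19)*0 = -30*26/3*0 = -260*0 = 0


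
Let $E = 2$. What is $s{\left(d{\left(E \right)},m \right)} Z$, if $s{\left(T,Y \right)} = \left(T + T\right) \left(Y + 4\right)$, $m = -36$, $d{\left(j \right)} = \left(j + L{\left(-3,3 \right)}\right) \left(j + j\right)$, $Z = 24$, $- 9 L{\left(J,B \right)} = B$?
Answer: $-10240$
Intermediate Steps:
$L{\left(J,B \right)} = - \frac{B}{9}$
$d{\left(j \right)} = 2 j \left(- \frac{1}{3} + j\right)$ ($d{\left(j \right)} = \left(j - \frac{1}{3}\right) \left(j + j\right) = \left(j - \frac{1}{3}\right) 2 j = \left(- \frac{1}{3} + j\right) 2 j = 2 j \left(- \frac{1}{3} + j\right)$)
$s{\left(T,Y \right)} = 2 T \left(4 + Y\right)$
$s{\left(d{\left(E \right)},m \right)} Z = 2 \cdot \frac{2}{3} \cdot 2 \left(-1 + 3 \cdot 2\right) \left(4 - 36\right) 24 = 2 \cdot \frac{2}{3} \cdot 2 \left(-1 + 6\right) \left(-32\right) 24 = 2 \cdot \frac{2}{3} \cdot 2 \cdot 5 \left(-32\right) 24 = 2 \cdot \frac{20}{3} \left(-32\right) 24 = \left(- \frac{1280}{3}\right) 24 = -10240$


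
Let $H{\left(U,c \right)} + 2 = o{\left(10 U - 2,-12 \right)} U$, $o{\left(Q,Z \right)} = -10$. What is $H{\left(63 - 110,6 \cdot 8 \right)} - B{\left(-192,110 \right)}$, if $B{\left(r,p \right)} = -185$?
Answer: $653$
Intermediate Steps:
$H{\left(U,c \right)} = -2 - 10 U$
$H{\left(63 - 110,6 \cdot 8 \right)} - B{\left(-192,110 \right)} = \left(-2 - 10 \left(63 - 110\right)\right) - -185 = \left(-2 - -470\right) + 185 = \left(-2 + 470\right) + 185 = 468 + 185 = 653$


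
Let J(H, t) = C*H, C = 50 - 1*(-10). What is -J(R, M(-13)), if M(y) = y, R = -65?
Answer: 3900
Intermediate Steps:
C = 60 (C = 50 + 10 = 60)
J(H, t) = 60*H
-J(R, M(-13)) = -60*(-65) = -1*(-3900) = 3900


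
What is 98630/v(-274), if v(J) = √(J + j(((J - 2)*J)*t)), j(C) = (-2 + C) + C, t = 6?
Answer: 49315*√226803/226803 ≈ 103.55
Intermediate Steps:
j(C) = -2 + 2*C
v(J) = √(-2 + J + 12*J*(-2 + J)) (v(J) = √(J + (-2 + 2*(((J - 2)*J)*6))) = √(J + (-2 + 2*(((-2 + J)*J)*6))) = √(J + (-2 + 2*((J*(-2 + J))*6))) = √(J + (-2 + 2*(6*J*(-2 + J)))) = √(J + (-2 + 12*J*(-2 + J))) = √(-2 + J + 12*J*(-2 + J)))
98630/v(-274) = 98630/(√(-2 - 274 + 12*(-274)*(-2 - 274))) = 98630/(√(-2 - 274 + 12*(-274)*(-276))) = 98630/(√(-2 - 274 + 907488)) = 98630/(√907212) = 98630/((2*√226803)) = 98630*(√226803/453606) = 49315*√226803/226803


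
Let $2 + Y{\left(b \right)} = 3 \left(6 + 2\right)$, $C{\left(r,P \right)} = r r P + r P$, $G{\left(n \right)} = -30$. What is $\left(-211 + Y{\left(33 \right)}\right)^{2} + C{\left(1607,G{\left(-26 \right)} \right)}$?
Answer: $-77485959$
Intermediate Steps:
$C{\left(r,P \right)} = P r + P r^{2}$ ($C{\left(r,P \right)} = r^{2} P + P r = P r^{2} + P r = P r + P r^{2}$)
$Y{\left(b \right)} = 22$ ($Y{\left(b \right)} = -2 + 3 \left(6 + 2\right) = -2 + 3 \cdot 8 = -2 + 24 = 22$)
$\left(-211 + Y{\left(33 \right)}\right)^{2} + C{\left(1607,G{\left(-26 \right)} \right)} = \left(-211 + 22\right)^{2} - 48210 \left(1 + 1607\right) = \left(-189\right)^{2} - 48210 \cdot 1608 = 35721 - 77521680 = -77485959$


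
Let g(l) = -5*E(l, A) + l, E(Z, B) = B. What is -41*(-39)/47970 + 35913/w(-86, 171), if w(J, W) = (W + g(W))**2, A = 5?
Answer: 1177879/3014670 ≈ 0.39072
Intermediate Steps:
g(l) = -25 + l (g(l) = -5*5 + l = -25 + l)
w(J, W) = (-25 + 2*W)**2 (w(J, W) = (W + (-25 + W))**2 = (-25 + 2*W)**2)
-41*(-39)/47970 + 35913/w(-86, 171) = -41*(-39)/47970 + 35913/((-25 + 2*171)**2) = 1599*(1/47970) + 35913/((-25 + 342)**2) = 1/30 + 35913/(317**2) = 1/30 + 35913/100489 = 1177879/3014670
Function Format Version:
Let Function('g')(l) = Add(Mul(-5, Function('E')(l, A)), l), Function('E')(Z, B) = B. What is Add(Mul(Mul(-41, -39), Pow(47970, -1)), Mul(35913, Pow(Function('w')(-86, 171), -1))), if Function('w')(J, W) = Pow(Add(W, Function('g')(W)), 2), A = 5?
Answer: Rational(1177879, 3014670) ≈ 0.39072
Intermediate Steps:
Function('g')(l) = Add(-25, l) (Function('g')(l) = Add(Mul(-5, 5), l) = Add(-25, l))
Function('w')(J, W) = Pow(Add(-25, Mul(2, W)), 2) (Function('w')(J, W) = Pow(Add(W, Add(-25, W)), 2) = Pow(Add(-25, Mul(2, W)), 2))
Add(Mul(Mul(-41, -39), Pow(47970, -1)), Mul(35913, Pow(Function('w')(-86, 171), -1))) = Add(Mul(Mul(-41, -39), Pow(47970, -1)), Mul(35913, Pow(Pow(Add(-25, Mul(2, 171)), 2), -1))) = Add(Mul(1599, Rational(1, 47970)), Mul(35913, Pow(Pow(Add(-25, 342), 2), -1))) = Add(Rational(1, 30), Mul(35913, Pow(Pow(317, 2), -1))) = Add(Rational(1, 30), Mul(35913, Pow(100489, -1))) = Add(Rational(1, 30), Mul(35913, Rational(1, 100489))) = Add(Rational(1, 30), Rational(35913, 100489)) = Rational(1177879, 3014670)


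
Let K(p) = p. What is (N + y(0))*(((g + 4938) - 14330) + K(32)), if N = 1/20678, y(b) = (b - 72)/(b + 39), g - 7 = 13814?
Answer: -2213811399/268814 ≈ -8235.5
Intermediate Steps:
g = 13821 (g = 7 + 13814 = 13821)
y(b) = (-72 + b)/(39 + b)
N = 1/20678 ≈ 4.8361e-5
(N + y(0))*(((g + 4938) - 14330) + K(32)) = (1/20678 + (-72 + 0)/(39 + 0))*(((13821 + 4938) - 14330) + 32) = (1/20678 - 72/39)*((18759 - 14330) + 32) = (1/20678 + (1/39)*(-72))*(4429 + 32) = (1/20678 - 24/13)*4461 = -496259/268814*4461 = -2213811399/268814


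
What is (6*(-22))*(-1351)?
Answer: 178332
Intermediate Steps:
(6*(-22))*(-1351) = -132*(-1351) = 178332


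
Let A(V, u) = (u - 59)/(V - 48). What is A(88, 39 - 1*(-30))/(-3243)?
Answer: -1/12972 ≈ -7.7089e-5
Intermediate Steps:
A(V, u) = (-59 + u)/(-48 + V)
A(88, 39 - 1*(-30))/(-3243) = ((-59 + (39 - 1*(-30)))/(-48 + 88))/(-3243) = ((-59 + (39 + 30))/40)*(-1/3243) = ((-59 + 69)/40)*(-1/3243) = ((1/40)*10)*(-1/3243) = (¼)*(-1/3243) = -1/12972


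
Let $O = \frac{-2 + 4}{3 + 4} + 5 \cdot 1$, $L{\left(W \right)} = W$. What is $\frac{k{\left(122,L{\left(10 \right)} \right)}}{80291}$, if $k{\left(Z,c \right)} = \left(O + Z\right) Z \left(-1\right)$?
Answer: $- \frac{108702}{562037} \approx -0.19341$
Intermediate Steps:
$O = \frac{37}{7}$ ($O = \frac{2}{7} + 5 = \frac{37}{7} \approx 5.2857$)
$k{\left(Z,c \right)} = - Z \left(\frac{37}{7} + Z\right)$ ($k{\left(Z,c \right)} = \left(\frac{37}{7} + Z\right) Z \left(-1\right) = \left(\frac{37}{7} + Z\right) \left(- Z\right) = - Z \left(\frac{37}{7} + Z\right)$)
$\frac{k{\left(122,L{\left(10 \right)} \right)}}{80291} = \frac{\left(- \frac{1}{7}\right) 122 \left(37 + 7 \cdot 122\right)}{80291} = \left(- \frac{1}{7}\right) 122 \left(37 + 854\right) \frac{1}{80291} = \left(- \frac{1}{7}\right) 122 \cdot 891 \cdot \frac{1}{80291} = \left(- \frac{108702}{7}\right) \frac{1}{80291} = - \frac{108702}{562037}$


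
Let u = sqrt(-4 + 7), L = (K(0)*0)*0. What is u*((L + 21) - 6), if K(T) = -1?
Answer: 15*sqrt(3) ≈ 25.981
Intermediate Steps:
L = 0 (L = -1*0*0 = 0*0 = 0)
u = sqrt(3) ≈ 1.7320
u*((L + 21) - 6) = sqrt(3)*((0 + 21) - 6) = sqrt(3)*(21 - 6) = sqrt(3)*15 = 15*sqrt(3)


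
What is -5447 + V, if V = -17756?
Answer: -23203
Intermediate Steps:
-5447 + V = -5447 - 17756 = -23203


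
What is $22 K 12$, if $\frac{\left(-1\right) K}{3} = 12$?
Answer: $-9504$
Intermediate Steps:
$K = -36$ ($K = \left(-3\right) 12 = -36$)
$22 K 12 = 22 \left(-36\right) 12 = \left(-792\right) 12 = -9504$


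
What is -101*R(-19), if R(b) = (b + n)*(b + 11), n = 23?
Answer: 3232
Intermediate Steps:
R(b) = (11 + b)*(23 + b) (R(b) = (b + 23)*(b + 11) = (23 + b)*(11 + b) = (11 + b)*(23 + b))
-101*R(-19) = -101*(253 + (-19)² + 34*(-19)) = -101*(253 + 361 - 646) = -101*(-32) = 3232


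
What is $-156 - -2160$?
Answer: $2004$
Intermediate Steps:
$-156 - -2160 = -156 + 2160 = 2004$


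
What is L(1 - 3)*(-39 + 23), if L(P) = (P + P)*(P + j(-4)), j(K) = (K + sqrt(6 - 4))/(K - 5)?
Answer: -896/9 - 64*sqrt(2)/9 ≈ -109.61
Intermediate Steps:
j(K) = (K + sqrt(2))/(-5 + K)
L(P) = 2*P*(4/9 + P - sqrt(2)/9) (L(P) = (P + P)*(P + (-4 + sqrt(2))/(-5 - 4)) = (2*P)*(P + (-4 + sqrt(2))/(-9)) = (2*P)*(P - (-4 + sqrt(2))/9) = (2*P)*(P + (4/9 - sqrt(2)/9)) = (2*P)*(4/9 + P - sqrt(2)/9) = 2*P*(4/9 + P - sqrt(2)/9))
L(1 - 3)*(-39 + 23) = (2*(1 - 3)*(4 - sqrt(2) + 9*(1 - 3))/9)*(-39 + 23) = ((2/9)*(-2)*(4 - sqrt(2) + 9*(-2)))*(-16) = ((2/9)*(-2)*(4 - sqrt(2) - 18))*(-16) = ((2/9)*(-2)*(-14 - sqrt(2)))*(-16) = (56/9 + 4*sqrt(2)/9)*(-16) = -896/9 - 64*sqrt(2)/9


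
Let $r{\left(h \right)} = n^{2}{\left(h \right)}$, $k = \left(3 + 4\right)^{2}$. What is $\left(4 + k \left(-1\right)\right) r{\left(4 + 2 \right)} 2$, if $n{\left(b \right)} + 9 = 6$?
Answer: $-810$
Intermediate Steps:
$n{\left(b \right)} = -3$ ($n{\left(b \right)} = -9 + 6 = -3$)
$k = 49$ ($k = 7^{2} = 49$)
$r{\left(h \right)} = 9$ ($r{\left(h \right)} = \left(-3\right)^{2} = 9$)
$\left(4 + k \left(-1\right)\right) r{\left(4 + 2 \right)} 2 = \left(4 + 49 \left(-1\right)\right) 9 \cdot 2 = \left(4 - 49\right) 9 \cdot 2 = \left(-45\right) 9 \cdot 2 = \left(-405\right) 2 = -810$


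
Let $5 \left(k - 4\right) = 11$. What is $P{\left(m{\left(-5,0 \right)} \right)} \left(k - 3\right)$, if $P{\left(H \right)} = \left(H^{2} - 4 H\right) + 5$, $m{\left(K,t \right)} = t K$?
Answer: $16$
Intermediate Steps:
$m{\left(K,t \right)} = K t$
$P{\left(H \right)} = 5 + H^{2} - 4 H$
$k = \frac{31}{5}$ ($k = 4 + \frac{1}{5} \cdot 11 = 4 + \frac{11}{5} = \frac{31}{5} \approx 6.2$)
$P{\left(m{\left(-5,0 \right)} \right)} \left(k - 3\right) = \left(5 + \left(\left(-5\right) 0\right)^{2} - 4 \left(\left(-5\right) 0\right)\right) \left(\frac{31}{5} - 3\right) = \left(5 + 0^{2} - 0\right) \frac{16}{5} = \left(5 + 0 + 0\right) \frac{16}{5} = 5 \cdot \frac{16}{5} = 16$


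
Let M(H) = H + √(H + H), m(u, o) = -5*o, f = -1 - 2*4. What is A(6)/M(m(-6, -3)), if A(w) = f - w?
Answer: -15/13 + √30/13 ≈ -0.73252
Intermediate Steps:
f = -9 (f = -1 - 8 = -9)
M(H) = H + √2*√H (M(H) = H + √(2*H) = H + √2*√H)
A(w) = -9 - w
A(6)/M(m(-6, -3)) = (-9 - 1*6)/(-5*(-3) + √2*√(-5*(-3))) = (-9 - 6)/(15 + √2*√15) = -15/(15 + √30)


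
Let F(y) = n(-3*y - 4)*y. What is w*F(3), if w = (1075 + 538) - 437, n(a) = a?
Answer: -45864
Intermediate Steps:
w = 1176 (w = 1613 - 437 = 1176)
F(y) = y*(-4 - 3*y) (F(y) = (-3*y - 4)*y = (-4 - 3*y)*y = y*(-4 - 3*y))
w*F(3) = 1176*(-1*3*(4 + 3*3)) = 1176*(-1*3*(4 + 9)) = 1176*(-1*3*13) = 1176*(-39) = -45864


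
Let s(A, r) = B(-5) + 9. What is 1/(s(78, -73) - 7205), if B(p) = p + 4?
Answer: -1/7197 ≈ -0.00013895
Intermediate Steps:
B(p) = 4 + p
s(A, r) = 8 (s(A, r) = (4 - 5) + 9 = -1 + 9 = 8)
1/(s(78, -73) - 7205) = 1/(8 - 7205) = 1/(-7197) = -1/7197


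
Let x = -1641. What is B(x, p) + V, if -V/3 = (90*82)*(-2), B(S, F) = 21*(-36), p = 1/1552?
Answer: 43524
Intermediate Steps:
p = 1/1552 ≈ 0.00064433
B(S, F) = -756
V = 44280 (V = -3*90*82*(-2) = -22140*(-2) = -3*(-14760) = 44280)
B(x, p) + V = -756 + 44280 = 43524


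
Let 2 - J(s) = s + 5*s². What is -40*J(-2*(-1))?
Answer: 800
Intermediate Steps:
J(s) = 2 - s - 5*s² (J(s) = 2 - (s + 5*s²) = 2 + (-s - 5*s²) = 2 - s - 5*s²)
-40*J(-2*(-1)) = -40*(2 - (-2)*(-1) - 5*(-2*(-1))²) = -40*(2 - 1*2 - 5*2²) = -40*(2 - 2 - 5*4) = -40*(2 - 2 - 20) = -40*(-20) = 800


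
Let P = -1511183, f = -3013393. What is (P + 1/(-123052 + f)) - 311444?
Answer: -5716569341016/3136445 ≈ -1.8226e+6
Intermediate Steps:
(P + 1/(-123052 + f)) - 311444 = (-1511183 + 1/(-123052 - 3013393)) - 311444 = (-1511183 + 1/(-3136445)) - 311444 = (-1511183 - 1/3136445) - 311444 = -4739742364436/3136445 - 311444 = -5716569341016/3136445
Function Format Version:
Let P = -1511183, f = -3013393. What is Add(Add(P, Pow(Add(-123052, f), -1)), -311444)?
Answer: Rational(-5716569341016, 3136445) ≈ -1.8226e+6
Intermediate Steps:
Add(Add(P, Pow(Add(-123052, f), -1)), -311444) = Add(Add(-1511183, Pow(Add(-123052, -3013393), -1)), -311444) = Add(Add(-1511183, Pow(-3136445, -1)), -311444) = Add(Add(-1511183, Rational(-1, 3136445)), -311444) = Add(Rational(-4739742364436, 3136445), -311444) = Rational(-5716569341016, 3136445)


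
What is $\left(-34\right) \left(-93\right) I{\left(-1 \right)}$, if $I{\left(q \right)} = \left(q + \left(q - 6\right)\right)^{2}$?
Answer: $202368$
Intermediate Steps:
$I{\left(q \right)} = \left(-6 + 2 q\right)^{2}$ ($I{\left(q \right)} = \left(q + \left(q - 6\right)\right)^{2} = \left(q + \left(-6 + q\right)\right)^{2} = \left(-6 + 2 q\right)^{2}$)
$\left(-34\right) \left(-93\right) I{\left(-1 \right)} = \left(-34\right) \left(-93\right) 4 \left(-3 - 1\right)^{2} = 3162 \cdot 4 \left(-4\right)^{2} = 3162 \cdot 4 \cdot 16 = 3162 \cdot 64 = 202368$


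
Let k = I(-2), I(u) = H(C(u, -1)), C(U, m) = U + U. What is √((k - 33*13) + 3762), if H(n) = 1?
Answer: √3334 ≈ 57.741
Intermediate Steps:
C(U, m) = 2*U
I(u) = 1
k = 1
√((k - 33*13) + 3762) = √((1 - 33*13) + 3762) = √((1 - 429) + 3762) = √(-428 + 3762) = √3334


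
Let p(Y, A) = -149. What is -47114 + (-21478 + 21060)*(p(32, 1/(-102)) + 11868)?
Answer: -4945656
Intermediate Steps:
-47114 + (-21478 + 21060)*(p(32, 1/(-102)) + 11868) = -47114 + (-21478 + 21060)*(-149 + 11868) = -47114 - 418*11719 = -47114 - 4898542 = -4945656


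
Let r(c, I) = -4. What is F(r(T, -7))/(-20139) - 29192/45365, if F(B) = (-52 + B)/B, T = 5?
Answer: -84076114/130515105 ≈ -0.64419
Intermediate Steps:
F(B) = (-52 + B)/B
F(r(T, -7))/(-20139) - 29192/45365 = ((-52 - 4)/(-4))/(-20139) - 29192/45365 = -1/4*(-56)*(-1/20139) - 29192*1/45365 = 14*(-1/20139) - 29192/45365 = -2/2877 - 29192/45365 = -84076114/130515105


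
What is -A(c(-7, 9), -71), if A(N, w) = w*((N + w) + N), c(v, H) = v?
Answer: -6035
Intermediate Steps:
A(N, w) = w*(w + 2*N)
-A(c(-7, 9), -71) = -(-71)*(-71 + 2*(-7)) = -(-71)*(-71 - 14) = -(-71)*(-85) = -1*6035 = -6035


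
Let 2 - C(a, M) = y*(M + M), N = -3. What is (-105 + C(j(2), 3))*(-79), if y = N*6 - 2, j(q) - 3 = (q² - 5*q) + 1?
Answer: -1343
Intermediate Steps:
j(q) = 4 + q² - 5*q (j(q) = 3 + ((q² - 5*q) + 1) = 3 + (1 + q² - 5*q) = 4 + q² - 5*q)
y = -20 (y = -3*6 - 2 = -18 - 2 = -20)
C(a, M) = 2 + 40*M (C(a, M) = 2 - (-20)*(M + M) = 2 - (-20)*2*M = 2 - (-40)*M = 2 + 40*M)
(-105 + C(j(2), 3))*(-79) = (-105 + (2 + 40*3))*(-79) = (-105 + (2 + 120))*(-79) = (-105 + 122)*(-79) = 17*(-79) = -1343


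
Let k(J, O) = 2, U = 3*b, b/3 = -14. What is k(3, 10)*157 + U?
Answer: 188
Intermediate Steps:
b = -42 (b = 3*(-14) = -42)
U = -126 (U = 3*(-42) = -126)
k(3, 10)*157 + U = 2*157 - 126 = 314 - 126 = 188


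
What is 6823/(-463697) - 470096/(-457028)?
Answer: 375636019/370493903 ≈ 1.0139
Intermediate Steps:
6823/(-463697) - 470096/(-457028) = 6823*(-1/463697) - 470096*(-1/457028) = -6823/463697 + 10684/10387 = 375636019/370493903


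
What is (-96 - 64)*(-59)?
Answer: 9440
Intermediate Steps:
(-96 - 64)*(-59) = -160*(-59) = 9440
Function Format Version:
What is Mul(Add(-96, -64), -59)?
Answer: 9440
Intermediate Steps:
Mul(Add(-96, -64), -59) = Mul(-160, -59) = 9440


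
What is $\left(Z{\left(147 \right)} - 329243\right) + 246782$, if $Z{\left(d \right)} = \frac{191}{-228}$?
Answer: $- \frac{18801299}{228} \approx -82462.0$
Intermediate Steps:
$Z{\left(d \right)} = - \frac{191}{228}$ ($Z{\left(d \right)} = 191 \left(- \frac{1}{228}\right) = - \frac{191}{228}$)
$\left(Z{\left(147 \right)} - 329243\right) + 246782 = \left(- \frac{191}{228} - 329243\right) + 246782 = - \frac{75067595}{228} + 246782 = - \frac{18801299}{228}$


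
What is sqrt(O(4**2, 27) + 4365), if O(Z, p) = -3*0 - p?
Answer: 3*sqrt(482) ≈ 65.864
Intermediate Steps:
O(Z, p) = -p (O(Z, p) = 0 - p = -p)
sqrt(O(4**2, 27) + 4365) = sqrt(-1*27 + 4365) = sqrt(-27 + 4365) = sqrt(4338) = 3*sqrt(482)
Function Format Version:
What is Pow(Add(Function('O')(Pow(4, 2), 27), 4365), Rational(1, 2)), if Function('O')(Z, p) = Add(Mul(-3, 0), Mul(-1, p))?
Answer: Mul(3, Pow(482, Rational(1, 2))) ≈ 65.864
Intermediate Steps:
Function('O')(Z, p) = Mul(-1, p) (Function('O')(Z, p) = Add(0, Mul(-1, p)) = Mul(-1, p))
Pow(Add(Function('O')(Pow(4, 2), 27), 4365), Rational(1, 2)) = Pow(Add(Mul(-1, 27), 4365), Rational(1, 2)) = Pow(Add(-27, 4365), Rational(1, 2)) = Pow(4338, Rational(1, 2)) = Mul(3, Pow(482, Rational(1, 2)))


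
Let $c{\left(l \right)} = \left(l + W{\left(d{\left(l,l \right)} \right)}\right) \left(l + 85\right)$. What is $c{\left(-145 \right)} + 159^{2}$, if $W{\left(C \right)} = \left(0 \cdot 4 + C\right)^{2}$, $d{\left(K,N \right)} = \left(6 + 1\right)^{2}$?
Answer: $-110079$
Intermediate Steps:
$d{\left(K,N \right)} = 49$ ($d{\left(K,N \right)} = 7^{2} = 49$)
$W{\left(C \right)} = C^{2}$ ($W{\left(C \right)} = \left(0 + C\right)^{2} = C^{2}$)
$c{\left(l \right)} = \left(85 + l\right) \left(2401 + l\right)$ ($c{\left(l \right)} = \left(l + 49^{2}\right) \left(l + 85\right) = \left(l + 2401\right) \left(85 + l\right) = \left(2401 + l\right) \left(85 + l\right) = \left(85 + l\right) \left(2401 + l\right)$)
$c{\left(-145 \right)} + 159^{2} = \left(204085 + \left(-145\right)^{2} + 2486 \left(-145\right)\right) + 159^{2} = \left(204085 + 21025 - 360470\right) + 25281 = -135360 + 25281 = -110079$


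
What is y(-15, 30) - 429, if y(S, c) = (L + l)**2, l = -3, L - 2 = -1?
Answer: -425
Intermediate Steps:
L = 1 (L = 2 - 1 = 1)
y(S, c) = 4 (y(S, c) = (1 - 3)**2 = (-2)**2 = 4)
y(-15, 30) - 429 = 4 - 429 = -425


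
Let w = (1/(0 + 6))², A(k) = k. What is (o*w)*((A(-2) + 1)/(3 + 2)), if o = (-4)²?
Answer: -4/45 ≈ -0.088889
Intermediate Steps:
w = 1/36 (w = (1/6)² = (⅙)² = 1/36 ≈ 0.027778)
o = 16
(o*w)*((A(-2) + 1)/(3 + 2)) = (16*(1/36))*((-2 + 1)/(3 + 2)) = 4*(-1/5)/9 = 4*(-1*⅕)/9 = (4/9)*(-⅕) = -4/45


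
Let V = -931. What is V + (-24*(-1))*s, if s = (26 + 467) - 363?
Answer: 2189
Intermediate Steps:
s = 130 (s = 493 - 363 = 130)
V + (-24*(-1))*s = -931 - 24*(-1)*130 = -931 + 24*130 = -931 + 3120 = 2189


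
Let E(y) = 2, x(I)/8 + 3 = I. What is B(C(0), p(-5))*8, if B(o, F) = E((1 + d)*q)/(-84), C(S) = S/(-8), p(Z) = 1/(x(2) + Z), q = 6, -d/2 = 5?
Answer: -4/21 ≈ -0.19048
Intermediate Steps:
d = -10 (d = -2*5 = -10)
x(I) = -24 + 8*I
p(Z) = 1/(-8 + Z) (p(Z) = 1/((-24 + 8*2) + Z) = 1/((-24 + 16) + Z) = 1/(-8 + Z))
C(S) = -S/8 (C(S) = S*(-1/8) = -S/8)
B(o, F) = -1/42 (B(o, F) = 2/(-84) = 2*(-1/84) = -1/42)
B(C(0), p(-5))*8 = -1/42*8 = -4/21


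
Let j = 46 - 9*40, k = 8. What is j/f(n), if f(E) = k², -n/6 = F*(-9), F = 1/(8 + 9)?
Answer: -157/32 ≈ -4.9063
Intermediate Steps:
F = 1/17 ≈ 0.058824
n = 54/17 (n = -6*(-9)/17 = -6*(-9/17) = 54/17 ≈ 3.1765)
j = -314 (j = 46 - 360 = -314)
f(E) = 64 (f(E) = 8² = 64)
j/f(n) = -314/64 = -314*1/64 = -157/32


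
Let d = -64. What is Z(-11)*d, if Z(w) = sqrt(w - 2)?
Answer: -64*I*sqrt(13) ≈ -230.76*I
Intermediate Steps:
Z(w) = sqrt(-2 + w)
Z(-11)*d = sqrt(-2 - 11)*(-64) = sqrt(-13)*(-64) = (I*sqrt(13))*(-64) = -64*I*sqrt(13)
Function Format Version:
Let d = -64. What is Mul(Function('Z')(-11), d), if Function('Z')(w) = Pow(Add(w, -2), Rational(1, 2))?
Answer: Mul(-64, I, Pow(13, Rational(1, 2))) ≈ Mul(-230.76, I)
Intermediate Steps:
Function('Z')(w) = Pow(Add(-2, w), Rational(1, 2))
Mul(Function('Z')(-11), d) = Mul(Pow(Add(-2, -11), Rational(1, 2)), -64) = Mul(Pow(-13, Rational(1, 2)), -64) = Mul(Mul(I, Pow(13, Rational(1, 2))), -64) = Mul(-64, I, Pow(13, Rational(1, 2)))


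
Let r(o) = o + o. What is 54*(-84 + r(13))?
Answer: -3132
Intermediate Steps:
r(o) = 2*o
54*(-84 + r(13)) = 54*(-84 + 2*13) = 54*(-84 + 26) = 54*(-58) = -3132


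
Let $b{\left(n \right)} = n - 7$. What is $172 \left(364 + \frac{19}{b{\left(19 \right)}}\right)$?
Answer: $\frac{188641}{3} \approx 62880.0$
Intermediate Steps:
$b{\left(n \right)} = -7 + n$
$172 \left(364 + \frac{19}{b{\left(19 \right)}}\right) = 172 \left(364 + \frac{19}{-7 + 19}\right) = 172 \left(364 + \frac{19}{12}\right) = 172 \cdot \frac{4387}{12} = \frac{188641}{3}$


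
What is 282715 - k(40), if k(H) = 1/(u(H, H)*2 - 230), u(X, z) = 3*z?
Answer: 2827149/10 ≈ 2.8272e+5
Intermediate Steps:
k(H) = 1/(-230 + 6*H) (k(H) = 1/((3*H)*2 - 230) = 1/(6*H - 230) = 1/(-230 + 6*H))
282715 - k(40) = 282715 - 1/(2*(-115 + 3*40)) = 282715 - 1/(2*(-115 + 120)) = 282715 - 1/(2*5) = 282715 - 1*1/10 = 282715 - 1/10 = 2827149/10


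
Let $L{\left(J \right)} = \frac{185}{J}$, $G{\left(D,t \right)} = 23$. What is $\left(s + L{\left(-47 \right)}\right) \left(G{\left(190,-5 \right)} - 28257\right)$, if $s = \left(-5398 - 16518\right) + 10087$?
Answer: $\frac{15702282632}{47} \approx 3.3409 \cdot 10^{8}$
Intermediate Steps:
$s = -11829$ ($s = -21916 + 10087 = -11829$)
$\left(s + L{\left(-47 \right)}\right) \left(G{\left(190,-5 \right)} - 28257\right) = \left(-11829 + \frac{185}{-47}\right) \left(23 - 28257\right) = \left(-11829 + 185 \left(- \frac{1}{47}\right)\right) \left(-28234\right) = \left(-11829 - \frac{185}{47}\right) \left(-28234\right) = \left(- \frac{556148}{47}\right) \left(-28234\right) = \frac{15702282632}{47}$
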